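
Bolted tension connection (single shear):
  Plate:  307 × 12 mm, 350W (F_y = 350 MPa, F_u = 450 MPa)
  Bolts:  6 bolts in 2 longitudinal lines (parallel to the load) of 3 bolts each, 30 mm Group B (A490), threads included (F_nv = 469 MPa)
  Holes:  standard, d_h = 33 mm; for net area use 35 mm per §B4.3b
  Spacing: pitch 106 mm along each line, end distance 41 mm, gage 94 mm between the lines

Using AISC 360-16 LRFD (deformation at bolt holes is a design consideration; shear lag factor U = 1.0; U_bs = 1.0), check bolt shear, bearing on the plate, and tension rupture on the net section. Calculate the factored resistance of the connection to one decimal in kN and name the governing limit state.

Bolt shear: A_b = π(30)²/4 = 706.86 mm². φR_n = 0.75 × 469 × 706.86 × 6 × 1 = 1491.8 kN.
Bearing (12 mm plate, F_u = 450 MPa): end bolts L_c = 41 − 33/2 = 24.5, R_n = min(1.2×24.5×12×450, 2.4×30×12×450) = 158.76 kN/bolt; interior L_c = 106 − 33 = 73, R_n = 388.8 kN/bolt. φR_n = 0.75 × (2×158.76 + 4×388.8) = 1404.5 kN.
Tension rupture (net): A_n = (307 − 2×35)×12 = 2844 mm² (U = 1.0, A_e = A_n). φR_n = 0.75 × 450 × 2844 = 959.9 kN.
Governing: min(1491.8, 1404.5, 959.9) = 959.9 kN → net-section rupture.

959.9 kN (net-section rupture governs)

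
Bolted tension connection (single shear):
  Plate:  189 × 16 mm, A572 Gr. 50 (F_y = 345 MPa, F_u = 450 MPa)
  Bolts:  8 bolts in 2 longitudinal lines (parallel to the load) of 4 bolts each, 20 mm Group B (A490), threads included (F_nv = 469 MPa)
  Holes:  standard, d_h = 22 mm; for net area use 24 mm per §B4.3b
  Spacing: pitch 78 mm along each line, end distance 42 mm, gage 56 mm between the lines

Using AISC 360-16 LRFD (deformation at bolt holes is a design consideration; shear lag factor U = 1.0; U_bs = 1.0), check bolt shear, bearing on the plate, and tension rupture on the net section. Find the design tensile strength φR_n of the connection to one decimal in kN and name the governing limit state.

Bolt shear: A_b = π(20)²/4 = 314.16 mm². φR_n = 0.75 × 469 × 314.16 × 8 × 1 = 884.0 kN.
Bearing (16 mm plate, F_u = 450 MPa): end bolts L_c = 42 − 22/2 = 31, R_n = min(1.2×31×16×450, 2.4×20×16×450) = 267.84 kN/bolt; interior L_c = 78 − 22 = 56, R_n = 345.6 kN/bolt. φR_n = 0.75 × (2×267.84 + 6×345.6) = 1957.0 kN.
Tension rupture (net): A_n = (189 − 2×24)×16 = 2256 mm² (U = 1.0, A_e = A_n). φR_n = 0.75 × 450 × 2256 = 761.4 kN.
Governing: min(884.0, 1957.0, 761.4) = 761.4 kN → net-section rupture.

761.4 kN (net-section rupture governs)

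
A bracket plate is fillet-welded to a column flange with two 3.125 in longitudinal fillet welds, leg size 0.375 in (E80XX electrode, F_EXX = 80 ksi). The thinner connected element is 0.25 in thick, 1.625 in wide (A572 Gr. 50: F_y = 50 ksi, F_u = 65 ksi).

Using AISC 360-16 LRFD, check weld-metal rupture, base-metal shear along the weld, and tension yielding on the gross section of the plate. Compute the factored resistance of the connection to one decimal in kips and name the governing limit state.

18.3 kips (gross-section yield governs)

Weld metal: throat = 0.707×0.375 = 0.26513 in, L = 2×3.125 = 6.25 in. φR_n = 0.75 × 0.6 × 80 × 0.26513 × 6.25 = 59.7 kips.
Base metal shear (0.25 in plate): yield φR_n = 1.0×0.6×50×0.25×6.25 = 46.9 kips; rupture φR_n = 0.75×0.6×65×0.25×6.25 = 45.7 kips; take 45.7 kips (rupture).
Tension yield (gross): A_g = 1.625×0.25 = 0.40625 in². φR_n = 0.90 × 50 × 0.40625 = 18.3 kips.
Governing: min(59.7, 45.7, 18.3) = 18.3 kips → gross-section yield.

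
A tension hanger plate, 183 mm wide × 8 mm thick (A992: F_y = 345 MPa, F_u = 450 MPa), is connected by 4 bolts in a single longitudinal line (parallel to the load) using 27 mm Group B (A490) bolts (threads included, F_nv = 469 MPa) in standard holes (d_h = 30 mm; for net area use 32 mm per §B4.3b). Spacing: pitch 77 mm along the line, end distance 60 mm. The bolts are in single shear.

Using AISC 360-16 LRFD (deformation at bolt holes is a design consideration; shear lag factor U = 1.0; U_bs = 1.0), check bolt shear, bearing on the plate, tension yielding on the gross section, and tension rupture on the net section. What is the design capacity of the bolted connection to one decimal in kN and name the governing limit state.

407.7 kN (net-section rupture governs)

Bolt shear: A_b = π(27)²/4 = 572.56 mm². φR_n = 0.75 × 469 × 572.56 × 4 × 1 = 805.6 kN.
Bearing (8 mm plate, F_u = 450 MPa): end bolts L_c = 60 − 30/2 = 45, R_n = min(1.2×45×8×450, 2.4×27×8×450) = 194.4 kN/bolt; interior L_c = 77 − 30 = 47, R_n = 203.04 kN/bolt. φR_n = 0.75 × (1×194.4 + 3×203.04) = 602.6 kN.
Tension yield (gross): A_g = 183×8 = 1464 mm². φR_n = 0.90 × 345 × 1464 = 454.6 kN.
Tension rupture (net): A_n = (183 − 1×32)×8 = 1208 mm² (U = 1.0, A_e = A_n). φR_n = 0.75 × 450 × 1208 = 407.7 kN.
Governing: min(805.6, 602.6, 454.6, 407.7) = 407.7 kN → net-section rupture.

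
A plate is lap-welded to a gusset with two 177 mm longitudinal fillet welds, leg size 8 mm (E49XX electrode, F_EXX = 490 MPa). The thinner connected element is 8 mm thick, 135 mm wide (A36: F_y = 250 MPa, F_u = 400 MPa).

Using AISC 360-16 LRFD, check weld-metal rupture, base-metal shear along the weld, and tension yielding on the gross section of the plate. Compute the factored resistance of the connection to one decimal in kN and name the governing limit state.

243.0 kN (gross-section yield governs)

Weld metal: throat = 0.707×8 = 5.656 mm, L = 2×177 = 354 mm. φR_n = 0.75 × 0.6 × 490 × 5.656 × 354 = 441.5 kN.
Base metal shear (8 mm plate): yield φR_n = 1.0×0.6×250×8×354 = 424.8 kN; rupture φR_n = 0.75×0.6×400×8×354 = 509.8 kN; take 424.8 kN (yield).
Tension yield (gross): A_g = 135×8 = 1080 mm². φR_n = 0.90 × 250 × 1080 = 243.0 kN.
Governing: min(441.5, 424.8, 243.0) = 243.0 kN → gross-section yield.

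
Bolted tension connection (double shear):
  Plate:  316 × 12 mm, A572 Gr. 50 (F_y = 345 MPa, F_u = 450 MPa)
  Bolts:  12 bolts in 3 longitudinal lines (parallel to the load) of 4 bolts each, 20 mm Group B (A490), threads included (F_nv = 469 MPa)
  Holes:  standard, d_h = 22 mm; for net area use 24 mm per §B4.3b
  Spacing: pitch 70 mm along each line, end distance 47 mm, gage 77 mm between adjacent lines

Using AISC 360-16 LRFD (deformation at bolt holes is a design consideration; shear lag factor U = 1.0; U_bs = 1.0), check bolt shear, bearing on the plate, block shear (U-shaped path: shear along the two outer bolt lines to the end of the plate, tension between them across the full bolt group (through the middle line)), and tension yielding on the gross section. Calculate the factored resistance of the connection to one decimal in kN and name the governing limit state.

Bolt shear: A_b = π(20)²/4 = 314.16 mm². φR_n = 0.75 × 469 × 314.16 × 12 × 2 = 2652.1 kN.
Bearing (12 mm plate, F_u = 450 MPa): end bolts L_c = 47 − 22/2 = 36, R_n = min(1.2×36×12×450, 2.4×20×12×450) = 233.28 kN/bolt; interior L_c = 70 − 22 = 48, R_n = 259.2 kN/bolt. φR_n = 0.75 × (3×233.28 + 9×259.2) = 2274.5 kN.
Block shear: shear path 2×[47+3×70] = 2×257 mm, A_gv = 6168, A_nv = 2×(257 − 3.5×24)×12 = 4152 mm²; tension across gage: (154 − 2×24)×12 = 1272 mm². R_n = min(0.6×450×4152, 0.6×345×6168) + 1.0×450×1272 = min(1121, 1276.8) + 572.4 = 1693.4 kN. φR_n = 0.75 × 1693.4 = 1270.1 kN.
Tension yield (gross): A_g = 316×12 = 3792 mm². φR_n = 0.90 × 345 × 3792 = 1177.4 kN.
Governing: min(2652.1, 2274.5, 1270.1, 1177.4) = 1177.4 kN → gross-section yield.

1177.4 kN (gross-section yield governs)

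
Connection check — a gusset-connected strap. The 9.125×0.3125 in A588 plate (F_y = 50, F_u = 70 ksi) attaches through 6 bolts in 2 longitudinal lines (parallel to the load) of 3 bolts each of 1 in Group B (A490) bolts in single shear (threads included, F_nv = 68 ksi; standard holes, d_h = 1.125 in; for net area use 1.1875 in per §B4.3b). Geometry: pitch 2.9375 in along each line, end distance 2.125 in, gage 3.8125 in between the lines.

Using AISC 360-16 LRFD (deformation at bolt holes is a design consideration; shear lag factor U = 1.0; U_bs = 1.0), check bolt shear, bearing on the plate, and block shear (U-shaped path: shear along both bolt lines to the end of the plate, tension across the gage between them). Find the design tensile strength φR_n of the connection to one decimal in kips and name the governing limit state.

142.1 kips (block shear governs)

Bolt shear: A_b = π(1)²/4 = 0.7854 in². φR_n = 0.75 × 68 × 0.7854 × 6 × 1 = 240.3 kips.
Bearing (0.3125 in plate, F_u = 70 ksi): end bolts L_c = 2.125 − 1.125/2 = 1.5625, R_n = min(1.2×1.5625×0.3125×70, 2.4×1×0.3125×70) = 41.016 kips/bolt; interior L_c = 2.9375 − 1.125 = 1.8125, R_n = 47.578 kips/bolt. φR_n = 0.75 × (2×41.016 + 4×47.578) = 204.3 kips.
Block shear: shear path 2×[2.125+2×2.9375] = 2×8 in, A_gv = 5, A_nv = 2×(8 − 2.5×1.1875)×0.3125 = 3.1445 in²; tension across gage: (3.8125 − 1×1.1875)×0.3125 = 0.82031 in². R_n = min(0.6×70×3.1445, 0.6×50×5) + 1.0×70×0.82031 = min(132.07, 150) + 57.422 = 189.49 kips. φR_n = 0.75 × 189.49 = 142.1 kips.
Governing: min(240.3, 204.3, 142.1) = 142.1 kips → block shear.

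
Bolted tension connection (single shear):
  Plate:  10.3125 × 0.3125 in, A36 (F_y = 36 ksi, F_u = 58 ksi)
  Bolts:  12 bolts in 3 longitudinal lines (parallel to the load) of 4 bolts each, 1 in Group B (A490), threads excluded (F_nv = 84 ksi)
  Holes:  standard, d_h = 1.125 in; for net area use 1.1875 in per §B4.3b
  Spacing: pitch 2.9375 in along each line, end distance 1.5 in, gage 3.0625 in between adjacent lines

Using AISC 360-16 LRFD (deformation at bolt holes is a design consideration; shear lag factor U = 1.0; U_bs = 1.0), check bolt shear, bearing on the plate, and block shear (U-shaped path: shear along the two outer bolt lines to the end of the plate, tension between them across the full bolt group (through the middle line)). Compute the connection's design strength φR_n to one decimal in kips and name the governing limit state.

Bolt shear: A_b = π(1)²/4 = 0.7854 in². φR_n = 0.75 × 84 × 0.7854 × 12 × 1 = 593.8 kips.
Bearing (0.3125 in plate, F_u = 58 ksi): end bolts L_c = 1.5 − 1.125/2 = 0.9375, R_n = min(1.2×0.9375×0.3125×58, 2.4×1×0.3125×58) = 20.391 kips/bolt; interior L_c = 2.9375 − 1.125 = 1.8125, R_n = 39.422 kips/bolt. φR_n = 0.75 × (3×20.391 + 9×39.422) = 312.0 kips.
Block shear: shear path 2×[1.5+3×2.9375] = 2×10.3125 in, A_gv = 6.4453, A_nv = 2×(10.3125 − 3.5×1.1875)×0.3125 = 3.8477 in²; tension across gage: (6.125 − 2×1.1875)×0.3125 = 1.1719 in². R_n = min(0.6×58×3.8477, 0.6×36×6.4453) + 1.0×58×1.1719 = min(133.9, 139.22) + 67.97 = 201.87 kips. φR_n = 0.75 × 201.87 = 151.4 kips.
Governing: min(593.8, 312.0, 151.4) = 151.4 kips → block shear.

151.4 kips (block shear governs)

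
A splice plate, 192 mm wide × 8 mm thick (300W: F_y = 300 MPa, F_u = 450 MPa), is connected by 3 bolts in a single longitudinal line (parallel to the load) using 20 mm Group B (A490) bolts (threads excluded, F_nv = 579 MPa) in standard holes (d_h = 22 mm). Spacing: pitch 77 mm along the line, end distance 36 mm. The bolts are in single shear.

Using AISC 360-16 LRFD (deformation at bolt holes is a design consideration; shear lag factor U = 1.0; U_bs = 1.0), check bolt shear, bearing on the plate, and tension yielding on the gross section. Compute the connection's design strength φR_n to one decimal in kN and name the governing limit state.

340.2 kN (bearing governs)

Bolt shear: A_b = π(20)²/4 = 314.16 mm². φR_n = 0.75 × 579 × 314.16 × 3 × 1 = 409.3 kN.
Bearing (8 mm plate, F_u = 450 MPa): end bolts L_c = 36 − 22/2 = 25, R_n = min(1.2×25×8×450, 2.4×20×8×450) = 108 kN/bolt; interior L_c = 77 − 22 = 55, R_n = 172.8 kN/bolt. φR_n = 0.75 × (1×108 + 2×172.8) = 340.2 kN.
Tension yield (gross): A_g = 192×8 = 1536 mm². φR_n = 0.90 × 300 × 1536 = 414.7 kN.
Governing: min(409.3, 340.2, 414.7) = 340.2 kN → bearing.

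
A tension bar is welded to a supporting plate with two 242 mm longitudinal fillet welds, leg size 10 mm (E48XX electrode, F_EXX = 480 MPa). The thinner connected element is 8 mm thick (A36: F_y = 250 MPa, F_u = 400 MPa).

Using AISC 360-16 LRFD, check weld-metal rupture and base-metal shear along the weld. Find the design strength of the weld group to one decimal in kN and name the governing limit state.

Weld metal: throat = 0.707×10 = 7.07 mm, L = 2×242 = 484 mm. φR_n = 0.75 × 0.6 × 480 × 7.07 × 484 = 739.1 kN.
Base metal shear (8 mm plate): yield φR_n = 1.0×0.6×250×8×484 = 580.8 kN; rupture φR_n = 0.75×0.6×400×8×484 = 697.0 kN; take 580.8 kN (yield).
Governing: min(739.1, 580.8) = 580.8 kN → base-metal shear.

580.8 kN (base-metal shear governs)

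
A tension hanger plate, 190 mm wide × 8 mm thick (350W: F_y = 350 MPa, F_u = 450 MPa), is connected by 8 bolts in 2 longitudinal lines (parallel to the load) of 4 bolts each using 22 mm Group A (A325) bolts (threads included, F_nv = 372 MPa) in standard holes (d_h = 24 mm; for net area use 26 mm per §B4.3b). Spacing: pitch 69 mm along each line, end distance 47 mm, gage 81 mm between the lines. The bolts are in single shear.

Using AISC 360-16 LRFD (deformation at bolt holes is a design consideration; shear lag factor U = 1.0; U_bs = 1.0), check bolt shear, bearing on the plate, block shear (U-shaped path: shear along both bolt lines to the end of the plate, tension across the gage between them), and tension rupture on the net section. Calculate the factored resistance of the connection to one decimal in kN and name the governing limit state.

372.6 kN (net-section rupture governs)

Bolt shear: A_b = π(22)²/4 = 380.13 mm². φR_n = 0.75 × 372 × 380.13 × 8 × 1 = 848.5 kN.
Bearing (8 mm plate, F_u = 450 MPa): end bolts L_c = 47 − 24/2 = 35, R_n = min(1.2×35×8×450, 2.4×22×8×450) = 151.2 kN/bolt; interior L_c = 69 − 24 = 45, R_n = 190.08 kN/bolt. φR_n = 0.75 × (2×151.2 + 6×190.08) = 1082.2 kN.
Block shear: shear path 2×[47+3×69] = 2×254 mm, A_gv = 4064, A_nv = 2×(254 − 3.5×26)×8 = 2608 mm²; tension across gage: (81 − 1×26)×8 = 440 mm². R_n = min(0.6×450×2608, 0.6×350×4064) + 1.0×450×440 = min(704.16, 853.44) + 198 = 902.16 kN. φR_n = 0.75 × 902.16 = 676.6 kN.
Tension rupture (net): A_n = (190 − 2×26)×8 = 1104 mm² (U = 1.0, A_e = A_n). φR_n = 0.75 × 450 × 1104 = 372.6 kN.
Governing: min(848.5, 1082.2, 676.6, 372.6) = 372.6 kN → net-section rupture.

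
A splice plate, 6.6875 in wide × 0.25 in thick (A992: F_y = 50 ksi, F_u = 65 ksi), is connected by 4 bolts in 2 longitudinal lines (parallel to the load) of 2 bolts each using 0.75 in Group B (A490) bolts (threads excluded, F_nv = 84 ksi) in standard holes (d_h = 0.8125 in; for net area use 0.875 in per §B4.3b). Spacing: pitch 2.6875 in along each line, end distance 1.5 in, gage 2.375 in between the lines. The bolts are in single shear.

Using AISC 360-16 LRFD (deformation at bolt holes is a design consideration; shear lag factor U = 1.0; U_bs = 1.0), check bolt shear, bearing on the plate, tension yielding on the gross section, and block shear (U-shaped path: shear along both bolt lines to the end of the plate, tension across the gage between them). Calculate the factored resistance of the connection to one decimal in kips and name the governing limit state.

60.3 kips (block shear governs)

Bolt shear: A_b = π(0.75)²/4 = 0.44179 in². φR_n = 0.75 × 84 × 0.44179 × 4 × 1 = 111.3 kips.
Bearing (0.25 in plate, F_u = 65 ksi): end bolts L_c = 1.5 − 0.8125/2 = 1.09375, R_n = min(1.2×1.09375×0.25×65, 2.4×0.75×0.25×65) = 21.328 kips/bolt; interior L_c = 2.6875 − 0.8125 = 1.875, R_n = 29.25 kips/bolt. φR_n = 0.75 × (2×21.328 + 2×29.25) = 75.9 kips.
Tension yield (gross): A_g = 6.6875×0.25 = 1.6719 in². φR_n = 0.90 × 50 × 1.6719 = 75.2 kips.
Block shear: shear path 2×[1.5+1×2.6875] = 2×4.1875 in, A_gv = 2.0938, A_nv = 2×(4.1875 − 1.5×0.875)×0.25 = 1.4375 in²; tension across gage: (2.375 − 1×0.875)×0.25 = 0.375 in². R_n = min(0.6×65×1.4375, 0.6×50×2.0938) + 1.0×65×0.375 = min(56.063, 62.814) + 24.375 = 80.438 kips. φR_n = 0.75 × 80.438 = 60.3 kips.
Governing: min(111.3, 75.9, 75.2, 60.3) = 60.3 kips → block shear.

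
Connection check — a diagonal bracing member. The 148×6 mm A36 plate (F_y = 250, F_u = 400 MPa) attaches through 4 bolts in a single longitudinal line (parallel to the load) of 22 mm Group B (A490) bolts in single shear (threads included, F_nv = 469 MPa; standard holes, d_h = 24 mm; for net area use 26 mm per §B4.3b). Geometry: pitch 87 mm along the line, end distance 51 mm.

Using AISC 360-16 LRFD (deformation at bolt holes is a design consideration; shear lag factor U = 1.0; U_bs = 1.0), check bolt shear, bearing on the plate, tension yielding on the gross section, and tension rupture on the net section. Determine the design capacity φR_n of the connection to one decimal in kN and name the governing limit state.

199.8 kN (gross-section yield governs)

Bolt shear: A_b = π(22)²/4 = 380.13 mm². φR_n = 0.75 × 469 × 380.13 × 4 × 1 = 534.8 kN.
Bearing (6 mm plate, F_u = 400 MPa): end bolts L_c = 51 − 24/2 = 39, R_n = min(1.2×39×6×400, 2.4×22×6×400) = 112.32 kN/bolt; interior L_c = 87 − 24 = 63, R_n = 126.72 kN/bolt. φR_n = 0.75 × (1×112.32 + 3×126.72) = 369.4 kN.
Tension yield (gross): A_g = 148×6 = 888 mm². φR_n = 0.90 × 250 × 888 = 199.8 kN.
Tension rupture (net): A_n = (148 − 1×26)×6 = 732 mm² (U = 1.0, A_e = A_n). φR_n = 0.75 × 400 × 732 = 219.6 kN.
Governing: min(534.8, 369.4, 199.8, 219.6) = 199.8 kN → gross-section yield.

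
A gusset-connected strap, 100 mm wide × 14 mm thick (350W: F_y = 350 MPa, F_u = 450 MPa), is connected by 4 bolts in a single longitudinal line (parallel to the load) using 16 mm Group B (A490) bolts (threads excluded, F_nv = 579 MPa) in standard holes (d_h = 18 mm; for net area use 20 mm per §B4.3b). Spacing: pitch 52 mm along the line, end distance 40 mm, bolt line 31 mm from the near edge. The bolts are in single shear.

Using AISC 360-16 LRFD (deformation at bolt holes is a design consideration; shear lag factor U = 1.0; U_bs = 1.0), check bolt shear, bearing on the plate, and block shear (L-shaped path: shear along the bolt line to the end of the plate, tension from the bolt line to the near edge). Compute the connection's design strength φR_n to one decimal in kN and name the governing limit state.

349.2 kN (bolt shear governs)

Bolt shear: A_b = π(16)²/4 = 201.06 mm². φR_n = 0.75 × 579 × 201.06 × 4 × 1 = 349.2 kN.
Bearing (14 mm plate, F_u = 450 MPa): end bolts L_c = 40 − 18/2 = 31, R_n = min(1.2×31×14×450, 2.4×16×14×450) = 234.36 kN/bolt; interior L_c = 52 − 18 = 34, R_n = 241.92 kN/bolt. φR_n = 0.75 × (1×234.36 + 3×241.92) = 720.1 kN.
Block shear: shear path 1×[40+3×52] = 1×196 mm, A_gv = 2744, A_nv = 1×(196 − 3.5×20)×14 = 1764 mm²; tension to near edge: (31 − 0.5×20)×14 = 294 mm². R_n = min(0.6×450×1764, 0.6×350×2744) + 1.0×450×294 = min(476.28, 576.24) + 132.3 = 608.58 kN. φR_n = 0.75 × 608.58 = 456.4 kN.
Governing: min(349.2, 720.1, 456.4) = 349.2 kN → bolt shear.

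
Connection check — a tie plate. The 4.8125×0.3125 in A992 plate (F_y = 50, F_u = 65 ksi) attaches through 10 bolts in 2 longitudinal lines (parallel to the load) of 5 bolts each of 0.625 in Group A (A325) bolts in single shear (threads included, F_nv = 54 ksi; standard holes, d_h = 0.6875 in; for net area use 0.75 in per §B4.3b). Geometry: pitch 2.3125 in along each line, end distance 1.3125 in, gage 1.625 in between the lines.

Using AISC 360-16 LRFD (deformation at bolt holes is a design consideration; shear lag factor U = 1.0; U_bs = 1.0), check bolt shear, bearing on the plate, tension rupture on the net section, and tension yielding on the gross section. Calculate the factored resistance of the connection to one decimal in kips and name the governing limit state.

Bolt shear: A_b = π(0.625)²/4 = 0.3068 in². φR_n = 0.75 × 54 × 0.3068 × 10 × 1 = 124.3 kips.
Bearing (0.3125 in plate, F_u = 65 ksi): end bolts L_c = 1.3125 − 0.6875/2 = 0.96875, R_n = min(1.2×0.96875×0.3125×65, 2.4×0.625×0.3125×65) = 23.613 kips/bolt; interior L_c = 2.3125 − 0.6875 = 1.625, R_n = 30.469 kips/bolt. φR_n = 0.75 × (2×23.613 + 8×30.469) = 218.2 kips.
Tension rupture (net): A_n = (4.8125 − 2×0.75)×0.3125 = 1.0352 in² (U = 1.0, A_e = A_n). φR_n = 0.75 × 65 × 1.0352 = 50.5 kips.
Tension yield (gross): A_g = 4.8125×0.3125 = 1.5039 in². φR_n = 0.90 × 50 × 1.5039 = 67.7 kips.
Governing: min(124.3, 218.2, 50.5, 67.7) = 50.5 kips → net-section rupture.

50.5 kips (net-section rupture governs)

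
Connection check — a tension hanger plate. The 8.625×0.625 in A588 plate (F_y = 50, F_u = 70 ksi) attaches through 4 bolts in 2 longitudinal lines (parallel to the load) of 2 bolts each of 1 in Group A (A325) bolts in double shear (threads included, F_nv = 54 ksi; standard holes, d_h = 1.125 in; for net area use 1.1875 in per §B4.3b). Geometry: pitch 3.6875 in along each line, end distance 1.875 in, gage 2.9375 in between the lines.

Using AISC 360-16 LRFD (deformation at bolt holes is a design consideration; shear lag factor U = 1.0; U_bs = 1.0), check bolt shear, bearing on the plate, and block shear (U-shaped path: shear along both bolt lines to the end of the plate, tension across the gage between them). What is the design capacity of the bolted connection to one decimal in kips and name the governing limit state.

Bolt shear: A_b = π(1)²/4 = 0.7854 in². φR_n = 0.75 × 54 × 0.7854 × 4 × 2 = 254.5 kips.
Bearing (0.625 in plate, F_u = 70 ksi): end bolts L_c = 1.875 − 1.125/2 = 1.3125, R_n = min(1.2×1.3125×0.625×70, 2.4×1×0.625×70) = 68.906 kips/bolt; interior L_c = 3.6875 − 1.125 = 2.5625, R_n = 105 kips/bolt. φR_n = 0.75 × (2×68.906 + 2×105) = 260.9 kips.
Block shear: shear path 2×[1.875+1×3.6875] = 2×5.5625 in, A_gv = 6.9531, A_nv = 2×(5.5625 − 1.5×1.1875)×0.625 = 4.7266 in²; tension across gage: (2.9375 − 1×1.1875)×0.625 = 1.0938 in². R_n = min(0.6×70×4.7266, 0.6×50×6.9531) + 1.0×70×1.0938 = min(198.52, 208.59) + 76.566 = 275.09 kips. φR_n = 0.75 × 275.09 = 206.3 kips.
Governing: min(254.5, 260.9, 206.3) = 206.3 kips → block shear.

206.3 kips (block shear governs)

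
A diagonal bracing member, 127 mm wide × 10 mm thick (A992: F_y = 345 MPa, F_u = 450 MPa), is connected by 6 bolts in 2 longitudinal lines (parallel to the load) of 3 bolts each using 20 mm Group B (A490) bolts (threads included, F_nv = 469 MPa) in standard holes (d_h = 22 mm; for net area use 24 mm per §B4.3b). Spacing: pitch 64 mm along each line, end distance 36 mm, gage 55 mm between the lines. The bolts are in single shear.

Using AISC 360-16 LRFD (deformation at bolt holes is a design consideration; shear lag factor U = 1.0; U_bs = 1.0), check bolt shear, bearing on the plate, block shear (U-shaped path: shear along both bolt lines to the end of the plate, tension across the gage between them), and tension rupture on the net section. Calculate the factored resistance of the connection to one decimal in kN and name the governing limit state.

Bolt shear: A_b = π(20)²/4 = 314.16 mm². φR_n = 0.75 × 469 × 314.16 × 6 × 1 = 663.0 kN.
Bearing (10 mm plate, F_u = 450 MPa): end bolts L_c = 36 − 22/2 = 25, R_n = min(1.2×25×10×450, 2.4×20×10×450) = 135 kN/bolt; interior L_c = 64 − 22 = 42, R_n = 216 kN/bolt. φR_n = 0.75 × (2×135 + 4×216) = 850.5 kN.
Block shear: shear path 2×[36+2×64] = 2×164 mm, A_gv = 3280, A_nv = 2×(164 − 2.5×24)×10 = 2080 mm²; tension across gage: (55 − 1×24)×10 = 310 mm². R_n = min(0.6×450×2080, 0.6×345×3280) + 1.0×450×310 = min(561.6, 678.96) + 139.5 = 701.1 kN. φR_n = 0.75 × 701.1 = 525.8 kN.
Tension rupture (net): A_n = (127 − 2×24)×10 = 790 mm² (U = 1.0, A_e = A_n). φR_n = 0.75 × 450 × 790 = 266.6 kN.
Governing: min(663.0, 850.5, 525.8, 266.6) = 266.6 kN → net-section rupture.

266.6 kN (net-section rupture governs)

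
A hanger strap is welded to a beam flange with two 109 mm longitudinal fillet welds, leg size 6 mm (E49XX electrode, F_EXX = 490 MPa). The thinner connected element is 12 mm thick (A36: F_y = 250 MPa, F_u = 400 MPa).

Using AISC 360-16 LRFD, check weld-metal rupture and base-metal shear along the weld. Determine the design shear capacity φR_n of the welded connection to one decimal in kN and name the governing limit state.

203.9 kN (weld metal governs)

Weld metal: throat = 0.707×6 = 4.242 mm, L = 2×109 = 218 mm. φR_n = 0.75 × 0.6 × 490 × 4.242 × 218 = 203.9 kN.
Base metal shear (12 mm plate): yield φR_n = 1.0×0.6×250×12×218 = 392.4 kN; rupture φR_n = 0.75×0.6×400×12×218 = 470.9 kN; take 392.4 kN (yield).
Governing: min(203.9, 392.4) = 203.9 kN → weld metal.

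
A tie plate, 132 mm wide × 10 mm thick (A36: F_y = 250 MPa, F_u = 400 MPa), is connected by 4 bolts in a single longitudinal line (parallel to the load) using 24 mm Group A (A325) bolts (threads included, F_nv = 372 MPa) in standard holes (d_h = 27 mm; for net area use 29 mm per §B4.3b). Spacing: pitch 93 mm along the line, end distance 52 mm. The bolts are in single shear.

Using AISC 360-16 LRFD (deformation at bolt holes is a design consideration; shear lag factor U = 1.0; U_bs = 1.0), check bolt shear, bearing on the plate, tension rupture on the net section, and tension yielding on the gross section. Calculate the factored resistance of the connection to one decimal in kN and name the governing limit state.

Bolt shear: A_b = π(24)²/4 = 452.39 mm². φR_n = 0.75 × 372 × 452.39 × 4 × 1 = 504.9 kN.
Bearing (10 mm plate, F_u = 400 MPa): end bolts L_c = 52 − 27/2 = 38.5, R_n = min(1.2×38.5×10×400, 2.4×24×10×400) = 184.8 kN/bolt; interior L_c = 93 − 27 = 66, R_n = 230.4 kN/bolt. φR_n = 0.75 × (1×184.8 + 3×230.4) = 657.0 kN.
Tension rupture (net): A_n = (132 − 1×29)×10 = 1030 mm² (U = 1.0, A_e = A_n). φR_n = 0.75 × 400 × 1030 = 309.0 kN.
Tension yield (gross): A_g = 132×10 = 1320 mm². φR_n = 0.90 × 250 × 1320 = 297.0 kN.
Governing: min(504.9, 657.0, 309.0, 297.0) = 297.0 kN → gross-section yield.

297.0 kN (gross-section yield governs)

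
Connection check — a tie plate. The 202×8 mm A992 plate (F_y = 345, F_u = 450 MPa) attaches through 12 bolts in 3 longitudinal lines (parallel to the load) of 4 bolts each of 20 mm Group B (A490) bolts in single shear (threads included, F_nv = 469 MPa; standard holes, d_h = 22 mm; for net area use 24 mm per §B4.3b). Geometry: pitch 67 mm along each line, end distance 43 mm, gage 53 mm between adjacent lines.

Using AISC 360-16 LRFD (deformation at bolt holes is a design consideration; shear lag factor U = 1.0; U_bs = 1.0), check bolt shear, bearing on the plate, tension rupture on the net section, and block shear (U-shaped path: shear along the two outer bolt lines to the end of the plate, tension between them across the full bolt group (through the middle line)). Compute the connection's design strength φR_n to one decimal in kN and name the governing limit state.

351.0 kN (net-section rupture governs)

Bolt shear: A_b = π(20)²/4 = 314.16 mm². φR_n = 0.75 × 469 × 314.16 × 12 × 1 = 1326.1 kN.
Bearing (8 mm plate, F_u = 450 MPa): end bolts L_c = 43 − 22/2 = 32, R_n = min(1.2×32×8×450, 2.4×20×8×450) = 138.24 kN/bolt; interior L_c = 67 − 22 = 45, R_n = 172.8 kN/bolt. φR_n = 0.75 × (3×138.24 + 9×172.8) = 1477.4 kN.
Tension rupture (net): A_n = (202 − 3×24)×8 = 1040 mm² (U = 1.0, A_e = A_n). φR_n = 0.75 × 450 × 1040 = 351.0 kN.
Block shear: shear path 2×[43+3×67] = 2×244 mm, A_gv = 3904, A_nv = 2×(244 − 3.5×24)×8 = 2560 mm²; tension across gage: (106 − 2×24)×8 = 464 mm². R_n = min(0.6×450×2560, 0.6×345×3904) + 1.0×450×464 = min(691.2, 808.13) + 208.8 = 900 kN. φR_n = 0.75 × 900 = 675.0 kN.
Governing: min(1326.1, 1477.4, 351.0, 675.0) = 351.0 kN → net-section rupture.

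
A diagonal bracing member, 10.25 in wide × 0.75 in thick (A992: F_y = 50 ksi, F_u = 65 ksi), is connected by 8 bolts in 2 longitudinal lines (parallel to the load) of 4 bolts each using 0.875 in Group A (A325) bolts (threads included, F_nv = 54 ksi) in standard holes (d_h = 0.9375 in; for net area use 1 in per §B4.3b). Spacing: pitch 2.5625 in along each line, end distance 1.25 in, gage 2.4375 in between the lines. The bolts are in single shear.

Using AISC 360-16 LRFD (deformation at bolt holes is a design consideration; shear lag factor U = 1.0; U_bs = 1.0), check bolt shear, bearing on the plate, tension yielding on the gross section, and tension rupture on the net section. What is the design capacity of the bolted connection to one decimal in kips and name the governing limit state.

194.8 kips (bolt shear governs)

Bolt shear: A_b = π(0.875)²/4 = 0.60132 in². φR_n = 0.75 × 54 × 0.60132 × 8 × 1 = 194.8 kips.
Bearing (0.75 in plate, F_u = 65 ksi): end bolts L_c = 1.25 − 0.9375/2 = 0.78125, R_n = min(1.2×0.78125×0.75×65, 2.4×0.875×0.75×65) = 45.703 kips/bolt; interior L_c = 2.5625 − 0.9375 = 1.625, R_n = 95.063 kips/bolt. φR_n = 0.75 × (2×45.703 + 6×95.063) = 496.3 kips.
Tension yield (gross): A_g = 10.25×0.75 = 7.6875 in². φR_n = 0.90 × 50 × 7.6875 = 345.9 kips.
Tension rupture (net): A_n = (10.25 − 2×1)×0.75 = 6.1875 in² (U = 1.0, A_e = A_n). φR_n = 0.75 × 65 × 6.1875 = 301.6 kips.
Governing: min(194.8, 496.3, 345.9, 301.6) = 194.8 kips → bolt shear.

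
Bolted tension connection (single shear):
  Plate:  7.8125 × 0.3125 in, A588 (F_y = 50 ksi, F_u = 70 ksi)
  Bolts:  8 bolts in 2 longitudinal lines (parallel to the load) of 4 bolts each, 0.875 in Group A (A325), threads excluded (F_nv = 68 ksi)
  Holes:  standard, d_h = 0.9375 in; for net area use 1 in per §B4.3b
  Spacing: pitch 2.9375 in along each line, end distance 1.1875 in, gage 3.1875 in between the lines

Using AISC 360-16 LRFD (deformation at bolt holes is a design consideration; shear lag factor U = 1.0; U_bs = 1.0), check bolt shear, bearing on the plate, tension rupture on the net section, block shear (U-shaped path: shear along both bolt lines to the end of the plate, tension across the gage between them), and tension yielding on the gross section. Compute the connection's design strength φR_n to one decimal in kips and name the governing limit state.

Bolt shear: A_b = π(0.875)²/4 = 0.60132 in². φR_n = 0.75 × 68 × 0.60132 × 8 × 1 = 245.3 kips.
Bearing (0.3125 in plate, F_u = 70 ksi): end bolts L_c = 1.1875 − 0.9375/2 = 0.71875, R_n = min(1.2×0.71875×0.3125×70, 2.4×0.875×0.3125×70) = 18.867 kips/bolt; interior L_c = 2.9375 − 0.9375 = 2, R_n = 45.938 kips/bolt. φR_n = 0.75 × (2×18.867 + 6×45.938) = 235.0 kips.
Tension rupture (net): A_n = (7.8125 − 2×1)×0.3125 = 1.8164 in² (U = 1.0, A_e = A_n). φR_n = 0.75 × 70 × 1.8164 = 95.4 kips.
Block shear: shear path 2×[1.1875+3×2.9375] = 2×10 in, A_gv = 6.25, A_nv = 2×(10 − 3.5×1)×0.3125 = 4.0625 in²; tension across gage: (3.1875 − 1×1)×0.3125 = 0.68359 in². R_n = min(0.6×70×4.0625, 0.6×50×6.25) + 1.0×70×0.68359 = min(170.63, 187.5) + 47.851 = 218.48 kips. φR_n = 0.75 × 218.48 = 163.9 kips.
Tension yield (gross): A_g = 7.8125×0.3125 = 2.4414 in². φR_n = 0.90 × 50 × 2.4414 = 109.9 kips.
Governing: min(245.3, 235.0, 95.4, 163.9, 109.9) = 95.4 kips → net-section rupture.

95.4 kips (net-section rupture governs)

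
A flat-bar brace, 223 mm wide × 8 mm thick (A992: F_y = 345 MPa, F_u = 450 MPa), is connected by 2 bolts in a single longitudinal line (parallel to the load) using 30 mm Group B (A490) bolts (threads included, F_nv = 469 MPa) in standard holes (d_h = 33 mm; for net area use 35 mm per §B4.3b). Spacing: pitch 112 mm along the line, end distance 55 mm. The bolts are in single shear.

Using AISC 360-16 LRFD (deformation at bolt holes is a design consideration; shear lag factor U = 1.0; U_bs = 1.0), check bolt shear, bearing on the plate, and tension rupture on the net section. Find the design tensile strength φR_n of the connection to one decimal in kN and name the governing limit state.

Bolt shear: A_b = π(30)²/4 = 706.86 mm². φR_n = 0.75 × 469 × 706.86 × 2 × 1 = 497.3 kN.
Bearing (8 mm plate, F_u = 450 MPa): end bolts L_c = 55 − 33/2 = 38.5, R_n = min(1.2×38.5×8×450, 2.4×30×8×450) = 166.32 kN/bolt; interior L_c = 112 − 33 = 79, R_n = 259.2 kN/bolt. φR_n = 0.75 × (1×166.32 + 1×259.2) = 319.1 kN.
Tension rupture (net): A_n = (223 − 1×35)×8 = 1504 mm² (U = 1.0, A_e = A_n). φR_n = 0.75 × 450 × 1504 = 507.6 kN.
Governing: min(497.3, 319.1, 507.6) = 319.1 kN → bearing.

319.1 kN (bearing governs)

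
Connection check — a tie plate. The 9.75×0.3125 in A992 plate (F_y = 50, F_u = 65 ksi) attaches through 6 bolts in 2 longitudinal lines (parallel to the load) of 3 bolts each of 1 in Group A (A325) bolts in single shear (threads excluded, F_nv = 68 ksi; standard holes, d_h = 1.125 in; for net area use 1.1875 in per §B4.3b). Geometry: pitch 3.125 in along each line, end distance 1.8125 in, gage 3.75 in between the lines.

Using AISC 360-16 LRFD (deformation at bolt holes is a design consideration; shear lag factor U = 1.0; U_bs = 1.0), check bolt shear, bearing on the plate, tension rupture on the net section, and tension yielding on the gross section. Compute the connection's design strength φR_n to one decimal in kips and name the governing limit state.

Bolt shear: A_b = π(1)²/4 = 0.7854 in². φR_n = 0.75 × 68 × 0.7854 × 6 × 1 = 240.3 kips.
Bearing (0.3125 in plate, F_u = 65 ksi): end bolts L_c = 1.8125 − 1.125/2 = 1.25, R_n = min(1.2×1.25×0.3125×65, 2.4×1×0.3125×65) = 30.469 kips/bolt; interior L_c = 3.125 − 1.125 = 2, R_n = 48.75 kips/bolt. φR_n = 0.75 × (2×30.469 + 4×48.75) = 192.0 kips.
Tension rupture (net): A_n = (9.75 − 2×1.1875)×0.3125 = 2.3047 in² (U = 1.0, A_e = A_n). φR_n = 0.75 × 65 × 2.3047 = 112.4 kips.
Tension yield (gross): A_g = 9.75×0.3125 = 3.0469 in². φR_n = 0.90 × 50 × 3.0469 = 137.1 kips.
Governing: min(240.3, 192.0, 112.4, 137.1) = 112.4 kips → net-section rupture.

112.4 kips (net-section rupture governs)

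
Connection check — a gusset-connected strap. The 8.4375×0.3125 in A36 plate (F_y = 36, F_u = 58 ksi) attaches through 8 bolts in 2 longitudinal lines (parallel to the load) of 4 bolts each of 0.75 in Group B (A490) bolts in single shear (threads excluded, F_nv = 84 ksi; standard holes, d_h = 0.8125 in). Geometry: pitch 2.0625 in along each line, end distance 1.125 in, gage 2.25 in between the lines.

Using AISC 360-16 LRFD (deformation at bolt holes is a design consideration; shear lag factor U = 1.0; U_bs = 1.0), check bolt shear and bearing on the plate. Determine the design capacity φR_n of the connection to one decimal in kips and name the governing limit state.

Bolt shear: A_b = π(0.75)²/4 = 0.44179 in². φR_n = 0.75 × 84 × 0.44179 × 8 × 1 = 222.7 kips.
Bearing (0.3125 in plate, F_u = 58 ksi): end bolts L_c = 1.125 − 0.8125/2 = 0.71875, R_n = min(1.2×0.71875×0.3125×58, 2.4×0.75×0.3125×58) = 15.633 kips/bolt; interior L_c = 2.0625 − 0.8125 = 1.25, R_n = 27.188 kips/bolt. φR_n = 0.75 × (2×15.633 + 6×27.188) = 145.8 kips.
Governing: min(222.7, 145.8) = 145.8 kips → bearing.

145.8 kips (bearing governs)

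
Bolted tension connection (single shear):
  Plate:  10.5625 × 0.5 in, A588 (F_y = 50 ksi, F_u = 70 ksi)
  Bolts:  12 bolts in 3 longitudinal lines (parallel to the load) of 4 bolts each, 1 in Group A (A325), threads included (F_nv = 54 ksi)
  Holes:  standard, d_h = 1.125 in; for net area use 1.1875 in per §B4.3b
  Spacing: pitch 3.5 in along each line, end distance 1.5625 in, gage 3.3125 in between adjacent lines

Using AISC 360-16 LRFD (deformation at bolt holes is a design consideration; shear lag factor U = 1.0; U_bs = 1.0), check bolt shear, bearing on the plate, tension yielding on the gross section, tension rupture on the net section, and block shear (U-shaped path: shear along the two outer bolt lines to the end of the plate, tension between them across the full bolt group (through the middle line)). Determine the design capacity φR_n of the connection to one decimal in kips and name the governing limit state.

Bolt shear: A_b = π(1)²/4 = 0.7854 in². φR_n = 0.75 × 54 × 0.7854 × 12 × 1 = 381.7 kips.
Bearing (0.5 in plate, F_u = 70 ksi): end bolts L_c = 1.5625 − 1.125/2 = 1, R_n = min(1.2×1×0.5×70, 2.4×1×0.5×70) = 42 kips/bolt; interior L_c = 3.5 − 1.125 = 2.375, R_n = 84 kips/bolt. φR_n = 0.75 × (3×42 + 9×84) = 661.5 kips.
Tension yield (gross): A_g = 10.5625×0.5 = 5.2813 in². φR_n = 0.90 × 50 × 5.2813 = 237.7 kips.
Tension rupture (net): A_n = (10.5625 − 3×1.1875)×0.5 = 3.5 in² (U = 1.0, A_e = A_n). φR_n = 0.75 × 70 × 3.5 = 183.8 kips.
Block shear: shear path 2×[1.5625+3×3.5] = 2×12.0625 in, A_gv = 12.063, A_nv = 2×(12.0625 − 3.5×1.1875)×0.5 = 7.9063 in²; tension across gage: (6.625 − 2×1.1875)×0.5 = 2.125 in². R_n = min(0.6×70×7.9063, 0.6×50×12.063) + 1.0×70×2.125 = min(332.06, 361.89) + 148.75 = 480.81 kips. φR_n = 0.75 × 480.81 = 360.6 kips.
Governing: min(381.7, 661.5, 237.7, 183.8, 360.6) = 183.8 kips → net-section rupture.

183.8 kips (net-section rupture governs)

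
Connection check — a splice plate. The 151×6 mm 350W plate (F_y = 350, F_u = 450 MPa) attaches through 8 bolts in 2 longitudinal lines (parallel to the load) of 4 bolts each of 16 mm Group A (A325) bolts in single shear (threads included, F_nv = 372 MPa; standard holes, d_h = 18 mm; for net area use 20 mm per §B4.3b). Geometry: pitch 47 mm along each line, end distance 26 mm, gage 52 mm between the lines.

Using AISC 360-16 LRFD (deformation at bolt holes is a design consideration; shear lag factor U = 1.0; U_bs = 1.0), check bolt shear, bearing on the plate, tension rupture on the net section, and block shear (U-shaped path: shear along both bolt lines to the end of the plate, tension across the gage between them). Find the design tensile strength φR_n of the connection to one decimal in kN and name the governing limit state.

224.8 kN (net-section rupture governs)

Bolt shear: A_b = π(16)²/4 = 201.06 mm². φR_n = 0.75 × 372 × 201.06 × 8 × 1 = 448.8 kN.
Bearing (6 mm plate, F_u = 450 MPa): end bolts L_c = 26 − 18/2 = 17, R_n = min(1.2×17×6×450, 2.4×16×6×450) = 55.08 kN/bolt; interior L_c = 47 − 18 = 29, R_n = 93.96 kN/bolt. φR_n = 0.75 × (2×55.08 + 6×93.96) = 505.4 kN.
Tension rupture (net): A_n = (151 − 2×20)×6 = 666 mm² (U = 1.0, A_e = A_n). φR_n = 0.75 × 450 × 666 = 224.8 kN.
Block shear: shear path 2×[26+3×47] = 2×167 mm, A_gv = 2004, A_nv = 2×(167 − 3.5×20)×6 = 1164 mm²; tension across gage: (52 − 1×20)×6 = 192 mm². R_n = min(0.6×450×1164, 0.6×350×2004) + 1.0×450×192 = min(314.28, 420.84) + 86.4 = 400.68 kN. φR_n = 0.75 × 400.68 = 300.5 kN.
Governing: min(448.8, 505.4, 224.8, 300.5) = 224.8 kN → net-section rupture.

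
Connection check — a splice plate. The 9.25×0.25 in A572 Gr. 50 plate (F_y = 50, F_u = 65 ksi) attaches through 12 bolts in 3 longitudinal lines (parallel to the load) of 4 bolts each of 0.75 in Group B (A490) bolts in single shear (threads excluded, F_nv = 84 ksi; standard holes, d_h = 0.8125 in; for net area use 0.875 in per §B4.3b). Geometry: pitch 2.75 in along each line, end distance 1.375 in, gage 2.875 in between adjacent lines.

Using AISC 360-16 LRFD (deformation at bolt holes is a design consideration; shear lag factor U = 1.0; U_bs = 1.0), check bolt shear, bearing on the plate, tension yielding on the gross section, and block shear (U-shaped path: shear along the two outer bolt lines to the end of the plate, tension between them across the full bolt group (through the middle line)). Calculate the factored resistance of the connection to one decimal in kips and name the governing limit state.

Bolt shear: A_b = π(0.75)²/4 = 0.44179 in². φR_n = 0.75 × 84 × 0.44179 × 12 × 1 = 334.0 kips.
Bearing (0.25 in plate, F_u = 65 ksi): end bolts L_c = 1.375 − 0.8125/2 = 0.96875, R_n = min(1.2×0.96875×0.25×65, 2.4×0.75×0.25×65) = 18.891 kips/bolt; interior L_c = 2.75 − 0.8125 = 1.9375, R_n = 29.25 kips/bolt. φR_n = 0.75 × (3×18.891 + 9×29.25) = 239.9 kips.
Tension yield (gross): A_g = 9.25×0.25 = 2.3125 in². φR_n = 0.90 × 50 × 2.3125 = 104.1 kips.
Block shear: shear path 2×[1.375+3×2.75] = 2×9.625 in, A_gv = 4.8125, A_nv = 2×(9.625 − 3.5×0.875)×0.25 = 3.2813 in²; tension across gage: (5.75 − 2×0.875)×0.25 = 1 in². R_n = min(0.6×65×3.2813, 0.6×50×4.8125) + 1.0×65×1 = min(127.97, 144.38) + 65 = 192.97 kips. φR_n = 0.75 × 192.97 = 144.7 kips.
Governing: min(334.0, 239.9, 104.1, 144.7) = 104.1 kips → gross-section yield.

104.1 kips (gross-section yield governs)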